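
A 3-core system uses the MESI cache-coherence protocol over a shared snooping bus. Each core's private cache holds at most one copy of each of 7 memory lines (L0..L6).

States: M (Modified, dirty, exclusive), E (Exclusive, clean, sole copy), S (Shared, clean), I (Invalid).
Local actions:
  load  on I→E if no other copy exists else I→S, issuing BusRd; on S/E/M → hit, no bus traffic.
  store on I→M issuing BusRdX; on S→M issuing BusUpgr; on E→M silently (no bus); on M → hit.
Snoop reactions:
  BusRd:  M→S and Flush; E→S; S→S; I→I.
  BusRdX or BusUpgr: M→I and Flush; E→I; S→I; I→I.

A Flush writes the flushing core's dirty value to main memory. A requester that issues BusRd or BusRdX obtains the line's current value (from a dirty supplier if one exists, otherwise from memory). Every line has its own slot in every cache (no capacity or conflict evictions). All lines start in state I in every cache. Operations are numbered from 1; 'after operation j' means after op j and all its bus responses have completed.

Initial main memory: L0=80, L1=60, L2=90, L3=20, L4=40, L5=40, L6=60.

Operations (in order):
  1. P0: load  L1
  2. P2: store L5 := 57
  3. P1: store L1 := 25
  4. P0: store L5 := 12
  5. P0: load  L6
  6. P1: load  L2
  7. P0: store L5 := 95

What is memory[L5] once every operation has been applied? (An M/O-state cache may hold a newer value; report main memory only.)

1. P0: load  L1  bus=[BusRd]  L1: P0=E P1=I P2=I  mem[L1]=60
2. P2: store L5 := 57  bus=[BusRdX]  L5: P0=I P1=I P2=M  mem[L5]=40
3. P1: store L1 := 25  bus=[BusRdX]  L1: P0=I P1=M P2=I  mem[L1]=60
4. P0: store L5 := 12  bus=[BusRdX,Flush]  L5: P0=M P1=I P2=I  mem[L5]=57
5. P0: load  L6  bus=[BusRd]  L6: P0=E P1=I P2=I  mem[L6]=60
6. P1: load  L2  bus=[BusRd]  L2: P0=I P1=E P2=I  mem[L2]=90
7. P0: store L5 := 95  bus=[-]  L5: P0=M P1=I P2=I  mem[L5]=57

memory[L5] = 57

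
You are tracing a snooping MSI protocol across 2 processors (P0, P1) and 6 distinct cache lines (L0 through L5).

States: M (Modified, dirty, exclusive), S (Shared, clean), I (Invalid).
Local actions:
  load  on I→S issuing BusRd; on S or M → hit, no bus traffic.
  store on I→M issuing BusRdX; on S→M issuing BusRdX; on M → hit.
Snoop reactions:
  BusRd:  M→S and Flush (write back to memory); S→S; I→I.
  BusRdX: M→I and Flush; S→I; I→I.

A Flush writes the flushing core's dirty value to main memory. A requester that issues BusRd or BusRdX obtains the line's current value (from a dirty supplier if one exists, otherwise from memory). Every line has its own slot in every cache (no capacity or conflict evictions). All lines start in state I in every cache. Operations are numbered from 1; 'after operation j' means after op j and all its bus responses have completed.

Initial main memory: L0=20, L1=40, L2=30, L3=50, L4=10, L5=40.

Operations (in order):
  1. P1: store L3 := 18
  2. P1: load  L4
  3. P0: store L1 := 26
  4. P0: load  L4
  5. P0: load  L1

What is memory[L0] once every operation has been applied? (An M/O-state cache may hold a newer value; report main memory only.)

memory[L0] = 20

[1] P1: store L3 := 18 | P0:I, P1:M(18) | bus: BusRdX
[2] P1: load  L4 | P0:I, P1:S(10) | bus: BusRd
[3] P0: store L1 := 26 | P0:M(26), P1:I | bus: BusRdX
[4] P0: load  L4 | P0:S(10), P1:S(10) | bus: BusRd
[5] P0: load  L1 | P0:M(26), P1:I | bus: none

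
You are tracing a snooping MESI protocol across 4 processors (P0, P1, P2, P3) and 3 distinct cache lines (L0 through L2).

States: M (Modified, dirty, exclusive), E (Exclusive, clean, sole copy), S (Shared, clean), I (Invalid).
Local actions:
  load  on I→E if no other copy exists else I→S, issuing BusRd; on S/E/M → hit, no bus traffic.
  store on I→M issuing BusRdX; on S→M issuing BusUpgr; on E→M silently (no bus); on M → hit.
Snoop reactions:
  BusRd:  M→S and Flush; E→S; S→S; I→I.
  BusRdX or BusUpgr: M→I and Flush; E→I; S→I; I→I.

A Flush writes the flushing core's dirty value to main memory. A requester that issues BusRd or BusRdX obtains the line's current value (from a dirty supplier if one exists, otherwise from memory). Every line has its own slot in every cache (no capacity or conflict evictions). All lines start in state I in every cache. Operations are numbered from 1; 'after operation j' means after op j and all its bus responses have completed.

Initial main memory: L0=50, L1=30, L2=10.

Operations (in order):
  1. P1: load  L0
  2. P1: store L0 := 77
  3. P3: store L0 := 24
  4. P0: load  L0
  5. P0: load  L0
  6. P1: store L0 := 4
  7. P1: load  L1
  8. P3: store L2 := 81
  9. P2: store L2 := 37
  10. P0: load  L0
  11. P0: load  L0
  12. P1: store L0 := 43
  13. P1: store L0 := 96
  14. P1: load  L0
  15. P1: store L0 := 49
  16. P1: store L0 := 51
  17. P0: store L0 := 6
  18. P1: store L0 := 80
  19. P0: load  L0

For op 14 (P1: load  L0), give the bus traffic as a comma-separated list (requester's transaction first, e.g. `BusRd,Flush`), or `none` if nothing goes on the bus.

  op1 P1: load  L0 → I/E/I/I on L0; bus BusRd; mem=50
  op2 P1: store L0 := 77 → I/M/I/I on L0; bus (none); mem=50
  op3 P3: store L0 := 24 → I/I/I/M on L0; bus BusRdX Flush; mem=77
  op4 P0: load  L0 → S/I/I/S on L0; bus BusRd Flush; mem=24
  op5 P0: load  L0 → S/I/I/S on L0; bus (none); mem=24
  op6 P1: store L0 := 4 → I/M/I/I on L0; bus BusRdX; mem=24
  op7 P1: load  L1 → I/E/I/I on L1; bus BusRd; mem=30
  op8 P3: store L2 := 81 → I/I/I/M on L2; bus BusRdX; mem=10
  op9 P2: store L2 := 37 → I/I/M/I on L2; bus BusRdX Flush; mem=81
  op10 P0: load  L0 → S/S/I/I on L0; bus BusRd Flush; mem=4
  op11 P0: load  L0 → S/S/I/I on L0; bus (none); mem=4
  op12 P1: store L0 := 43 → I/M/I/I on L0; bus BusUpgr; mem=4
  op13 P1: store L0 := 96 → I/M/I/I on L0; bus (none); mem=4
  op14 P1: load  L0 → I/M/I/I on L0; bus (none); mem=4
  op15 P1: store L0 := 49 → I/M/I/I on L0; bus (none); mem=4
  op16 P1: store L0 := 51 → I/M/I/I on L0; bus (none); mem=4
  op17 P0: store L0 := 6 → M/I/I/I on L0; bus BusRdX Flush; mem=51
  op18 P1: store L0 := 80 → I/M/I/I on L0; bus BusRdX Flush; mem=6
  op19 P0: load  L0 → S/S/I/I on L0; bus BusRd Flush; mem=80

bus = none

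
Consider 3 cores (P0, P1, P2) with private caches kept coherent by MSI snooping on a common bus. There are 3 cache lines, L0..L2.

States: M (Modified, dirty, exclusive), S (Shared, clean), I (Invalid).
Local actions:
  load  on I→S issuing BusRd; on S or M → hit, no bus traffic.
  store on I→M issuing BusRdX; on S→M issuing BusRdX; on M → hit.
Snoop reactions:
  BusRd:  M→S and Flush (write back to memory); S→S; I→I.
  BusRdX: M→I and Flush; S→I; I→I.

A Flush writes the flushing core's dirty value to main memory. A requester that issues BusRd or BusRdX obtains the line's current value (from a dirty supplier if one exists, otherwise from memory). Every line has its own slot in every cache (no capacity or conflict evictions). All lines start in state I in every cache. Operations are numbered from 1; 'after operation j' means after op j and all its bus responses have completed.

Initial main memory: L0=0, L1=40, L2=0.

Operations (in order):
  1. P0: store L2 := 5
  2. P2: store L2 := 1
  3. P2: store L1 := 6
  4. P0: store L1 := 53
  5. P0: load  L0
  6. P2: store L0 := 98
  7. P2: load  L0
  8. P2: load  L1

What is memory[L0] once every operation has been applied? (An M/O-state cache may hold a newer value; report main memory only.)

memory[L0] = 0

  op1 P0: store L2 := 5 → M/I/I on L2; bus BusRdX; mem=0
  op2 P2: store L2 := 1 → I/I/M on L2; bus BusRdX Flush; mem=5
  op3 P2: store L1 := 6 → I/I/M on L1; bus BusRdX; mem=40
  op4 P0: store L1 := 53 → M/I/I on L1; bus BusRdX Flush; mem=6
  op5 P0: load  L0 → S/I/I on L0; bus BusRd; mem=0
  op6 P2: store L0 := 98 → I/I/M on L0; bus BusRdX; mem=0
  op7 P2: load  L0 → I/I/M on L0; bus (none); mem=0
  op8 P2: load  L1 → S/I/S on L1; bus BusRd Flush; mem=53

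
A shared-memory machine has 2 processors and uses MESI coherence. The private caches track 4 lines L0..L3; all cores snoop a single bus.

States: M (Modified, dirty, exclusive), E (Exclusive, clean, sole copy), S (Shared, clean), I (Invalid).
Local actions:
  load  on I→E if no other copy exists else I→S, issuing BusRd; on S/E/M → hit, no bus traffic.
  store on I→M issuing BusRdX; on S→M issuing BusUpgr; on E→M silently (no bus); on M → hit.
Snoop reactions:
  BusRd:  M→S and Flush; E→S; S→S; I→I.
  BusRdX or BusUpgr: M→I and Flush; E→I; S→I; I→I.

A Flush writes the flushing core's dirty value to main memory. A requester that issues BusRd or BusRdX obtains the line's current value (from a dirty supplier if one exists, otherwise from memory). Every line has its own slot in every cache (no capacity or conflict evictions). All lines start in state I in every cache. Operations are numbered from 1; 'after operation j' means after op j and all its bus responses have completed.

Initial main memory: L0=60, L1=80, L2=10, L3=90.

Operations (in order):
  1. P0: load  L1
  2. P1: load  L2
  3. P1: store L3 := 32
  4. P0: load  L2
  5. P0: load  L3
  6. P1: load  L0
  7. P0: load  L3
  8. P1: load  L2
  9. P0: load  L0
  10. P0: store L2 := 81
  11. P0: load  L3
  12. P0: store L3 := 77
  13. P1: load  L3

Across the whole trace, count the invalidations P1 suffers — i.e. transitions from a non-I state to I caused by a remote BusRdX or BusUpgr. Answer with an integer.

invalidations = 2

  op1 P0: load  L1 → E/I on L1; bus BusRd; mem=80
  op2 P1: load  L2 → I/E on L2; bus BusRd; mem=10
  op3 P1: store L3 := 32 → I/M on L3; bus BusRdX; mem=90
  op4 P0: load  L2 → S/S on L2; bus BusRd; mem=10
  op5 P0: load  L3 → S/S on L3; bus BusRd Flush; mem=32
  op6 P1: load  L0 → I/E on L0; bus BusRd; mem=60
  op7 P0: load  L3 → S/S on L3; bus (none); mem=32
  op8 P1: load  L2 → S/S on L2; bus (none); mem=10
  op9 P0: load  L0 → S/S on L0; bus BusRd; mem=60
  op10 P0: store L2 := 81 → M/I on L2; bus BusUpgr; mem=10
  op11 P0: load  L3 → S/S on L3; bus (none); mem=32
  op12 P0: store L3 := 77 → M/I on L3; bus BusUpgr; mem=32
  op13 P1: load  L3 → S/S on L3; bus BusRd Flush; mem=77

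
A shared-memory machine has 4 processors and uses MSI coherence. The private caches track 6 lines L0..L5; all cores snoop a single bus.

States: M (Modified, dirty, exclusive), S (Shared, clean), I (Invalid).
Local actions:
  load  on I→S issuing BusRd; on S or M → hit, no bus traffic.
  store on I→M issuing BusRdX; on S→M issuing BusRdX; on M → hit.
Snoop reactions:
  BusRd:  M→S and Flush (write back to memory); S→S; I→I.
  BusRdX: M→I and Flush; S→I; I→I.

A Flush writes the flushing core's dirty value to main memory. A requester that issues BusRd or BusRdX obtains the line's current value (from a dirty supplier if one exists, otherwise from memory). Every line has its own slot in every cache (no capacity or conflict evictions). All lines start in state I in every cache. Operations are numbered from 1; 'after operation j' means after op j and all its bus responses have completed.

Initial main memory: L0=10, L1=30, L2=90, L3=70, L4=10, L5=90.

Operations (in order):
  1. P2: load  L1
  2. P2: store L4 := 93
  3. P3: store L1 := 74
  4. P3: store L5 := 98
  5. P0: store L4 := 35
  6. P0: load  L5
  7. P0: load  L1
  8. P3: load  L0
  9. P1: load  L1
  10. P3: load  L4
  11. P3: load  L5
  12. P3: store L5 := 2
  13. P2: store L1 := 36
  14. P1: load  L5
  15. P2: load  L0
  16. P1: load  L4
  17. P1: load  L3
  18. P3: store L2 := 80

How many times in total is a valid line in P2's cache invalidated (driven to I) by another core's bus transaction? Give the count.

invalidations = 2

  op1 P2: load  L1 → I/I/S/I on L1; bus BusRd; mem=30
  op2 P2: store L4 := 93 → I/I/M/I on L4; bus BusRdX; mem=10
  op3 P3: store L1 := 74 → I/I/I/M on L1; bus BusRdX; mem=30
  op4 P3: store L5 := 98 → I/I/I/M on L5; bus BusRdX; mem=90
  op5 P0: store L4 := 35 → M/I/I/I on L4; bus BusRdX Flush; mem=93
  op6 P0: load  L5 → S/I/I/S on L5; bus BusRd Flush; mem=98
  op7 P0: load  L1 → S/I/I/S on L1; bus BusRd Flush; mem=74
  op8 P3: load  L0 → I/I/I/S on L0; bus BusRd; mem=10
  op9 P1: load  L1 → S/S/I/S on L1; bus BusRd; mem=74
  op10 P3: load  L4 → S/I/I/S on L4; bus BusRd Flush; mem=35
  op11 P3: load  L5 → S/I/I/S on L5; bus (none); mem=98
  op12 P3: store L5 := 2 → I/I/I/M on L5; bus BusRdX; mem=98
  op13 P2: store L1 := 36 → I/I/M/I on L1; bus BusRdX; mem=74
  op14 P1: load  L5 → I/S/I/S on L5; bus BusRd Flush; mem=2
  op15 P2: load  L0 → I/I/S/S on L0; bus BusRd; mem=10
  op16 P1: load  L4 → S/S/I/S on L4; bus BusRd; mem=35
  op17 P1: load  L3 → I/S/I/I on L3; bus BusRd; mem=70
  op18 P3: store L2 := 80 → I/I/I/M on L2; bus BusRdX; mem=90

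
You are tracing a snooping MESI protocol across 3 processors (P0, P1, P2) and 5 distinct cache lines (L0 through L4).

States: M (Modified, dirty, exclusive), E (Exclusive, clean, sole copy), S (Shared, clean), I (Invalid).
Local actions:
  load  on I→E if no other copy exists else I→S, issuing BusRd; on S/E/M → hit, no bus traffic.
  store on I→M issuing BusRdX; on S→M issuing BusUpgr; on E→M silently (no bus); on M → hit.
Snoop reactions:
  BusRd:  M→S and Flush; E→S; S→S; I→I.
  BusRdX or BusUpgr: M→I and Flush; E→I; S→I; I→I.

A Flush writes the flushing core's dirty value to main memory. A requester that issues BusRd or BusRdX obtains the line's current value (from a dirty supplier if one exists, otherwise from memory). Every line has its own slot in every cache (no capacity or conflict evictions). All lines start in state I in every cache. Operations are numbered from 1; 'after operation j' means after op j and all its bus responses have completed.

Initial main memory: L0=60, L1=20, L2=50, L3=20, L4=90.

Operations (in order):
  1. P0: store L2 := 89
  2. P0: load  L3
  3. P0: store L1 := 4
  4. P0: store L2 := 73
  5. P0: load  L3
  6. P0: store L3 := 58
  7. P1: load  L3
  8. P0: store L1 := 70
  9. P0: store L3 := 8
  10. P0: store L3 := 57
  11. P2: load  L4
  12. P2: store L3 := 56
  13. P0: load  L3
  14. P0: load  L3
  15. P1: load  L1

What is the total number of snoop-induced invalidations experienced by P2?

invalidations = 0

step 1: P0: store L2 := 89  ⟶  MII  (L2)  txn=BusRdX  M[L2]=50
step 2: P0: load  L3  ⟶  EII  (L3)  txn=BusRd  M[L3]=20
step 3: P0: store L1 := 4  ⟶  MII  (L1)  txn=BusRdX  M[L1]=20
step 4: P0: store L2 := 73  ⟶  MII  (L2)  txn=∅  M[L2]=50
step 5: P0: load  L3  ⟶  EII  (L3)  txn=∅  M[L3]=20
step 6: P0: store L3 := 58  ⟶  MII  (L3)  txn=∅  M[L3]=20
step 7: P1: load  L3  ⟶  SSI  (L3)  txn=BusRd+Flush  M[L3]=58
step 8: P0: store L1 := 70  ⟶  MII  (L1)  txn=∅  M[L1]=20
step 9: P0: store L3 := 8  ⟶  MII  (L3)  txn=BusUpgr  M[L3]=58
step 10: P0: store L3 := 57  ⟶  MII  (L3)  txn=∅  M[L3]=58
step 11: P2: load  L4  ⟶  IIE  (L4)  txn=BusRd  M[L4]=90
step 12: P2: store L3 := 56  ⟶  IIM  (L3)  txn=BusRdX+Flush  M[L3]=57
step 13: P0: load  L3  ⟶  SIS  (L3)  txn=BusRd+Flush  M[L3]=56
step 14: P0: load  L3  ⟶  SIS  (L3)  txn=∅  M[L3]=56
step 15: P1: load  L1  ⟶  SSI  (L1)  txn=BusRd+Flush  M[L1]=70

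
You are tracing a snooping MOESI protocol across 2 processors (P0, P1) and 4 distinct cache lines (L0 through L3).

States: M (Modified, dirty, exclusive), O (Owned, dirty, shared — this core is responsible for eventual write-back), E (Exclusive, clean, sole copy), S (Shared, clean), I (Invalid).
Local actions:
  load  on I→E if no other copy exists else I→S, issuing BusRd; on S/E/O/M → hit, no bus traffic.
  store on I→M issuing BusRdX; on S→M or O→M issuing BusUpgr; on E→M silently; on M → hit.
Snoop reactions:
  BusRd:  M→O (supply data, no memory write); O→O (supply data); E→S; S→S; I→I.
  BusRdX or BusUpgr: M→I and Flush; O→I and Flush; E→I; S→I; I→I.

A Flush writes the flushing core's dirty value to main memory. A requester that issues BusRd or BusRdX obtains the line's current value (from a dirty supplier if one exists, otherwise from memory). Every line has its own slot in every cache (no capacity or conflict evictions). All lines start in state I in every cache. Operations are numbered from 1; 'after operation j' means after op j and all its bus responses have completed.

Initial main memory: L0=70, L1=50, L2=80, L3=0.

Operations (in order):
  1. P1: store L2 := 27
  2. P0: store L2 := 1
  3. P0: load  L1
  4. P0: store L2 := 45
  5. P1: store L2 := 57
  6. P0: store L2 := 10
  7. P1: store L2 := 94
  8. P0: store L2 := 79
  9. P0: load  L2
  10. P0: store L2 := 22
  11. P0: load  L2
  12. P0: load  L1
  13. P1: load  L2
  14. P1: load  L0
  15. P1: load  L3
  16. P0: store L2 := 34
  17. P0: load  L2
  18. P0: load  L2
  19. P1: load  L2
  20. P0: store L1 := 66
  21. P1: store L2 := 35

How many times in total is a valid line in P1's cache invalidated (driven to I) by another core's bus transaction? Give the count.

1. P1: store L2 := 27  bus=[BusRdX]  L2: P0=I P1=M  mem[L2]=80
2. P0: store L2 := 1  bus=[BusRdX,Flush]  L2: P0=M P1=I  mem[L2]=27
3. P0: load  L1  bus=[BusRd]  L1: P0=E P1=I  mem[L1]=50
4. P0: store L2 := 45  bus=[-]  L2: P0=M P1=I  mem[L2]=27
5. P1: store L2 := 57  bus=[BusRdX,Flush]  L2: P0=I P1=M  mem[L2]=45
6. P0: store L2 := 10  bus=[BusRdX,Flush]  L2: P0=M P1=I  mem[L2]=57
7. P1: store L2 := 94  bus=[BusRdX,Flush]  L2: P0=I P1=M  mem[L2]=10
8. P0: store L2 := 79  bus=[BusRdX,Flush]  L2: P0=M P1=I  mem[L2]=94
9. P0: load  L2  bus=[-]  L2: P0=M P1=I  mem[L2]=94
10. P0: store L2 := 22  bus=[-]  L2: P0=M P1=I  mem[L2]=94
11. P0: load  L2  bus=[-]  L2: P0=M P1=I  mem[L2]=94
12. P0: load  L1  bus=[-]  L1: P0=E P1=I  mem[L1]=50
13. P1: load  L2  bus=[BusRd]  L2: P0=O P1=S  mem[L2]=94
14. P1: load  L0  bus=[BusRd]  L0: P0=I P1=E  mem[L0]=70
15. P1: load  L3  bus=[BusRd]  L3: P0=I P1=E  mem[L3]=0
16. P0: store L2 := 34  bus=[BusUpgr]  L2: P0=M P1=I  mem[L2]=94
17. P0: load  L2  bus=[-]  L2: P0=M P1=I  mem[L2]=94
18. P0: load  L2  bus=[-]  L2: P0=M P1=I  mem[L2]=94
19. P1: load  L2  bus=[BusRd]  L2: P0=O P1=S  mem[L2]=94
20. P0: store L1 := 66  bus=[-]  L1: P0=M P1=I  mem[L1]=50
21. P1: store L2 := 35  bus=[BusUpgr,Flush]  L2: P0=I P1=M  mem[L2]=34

invalidations = 4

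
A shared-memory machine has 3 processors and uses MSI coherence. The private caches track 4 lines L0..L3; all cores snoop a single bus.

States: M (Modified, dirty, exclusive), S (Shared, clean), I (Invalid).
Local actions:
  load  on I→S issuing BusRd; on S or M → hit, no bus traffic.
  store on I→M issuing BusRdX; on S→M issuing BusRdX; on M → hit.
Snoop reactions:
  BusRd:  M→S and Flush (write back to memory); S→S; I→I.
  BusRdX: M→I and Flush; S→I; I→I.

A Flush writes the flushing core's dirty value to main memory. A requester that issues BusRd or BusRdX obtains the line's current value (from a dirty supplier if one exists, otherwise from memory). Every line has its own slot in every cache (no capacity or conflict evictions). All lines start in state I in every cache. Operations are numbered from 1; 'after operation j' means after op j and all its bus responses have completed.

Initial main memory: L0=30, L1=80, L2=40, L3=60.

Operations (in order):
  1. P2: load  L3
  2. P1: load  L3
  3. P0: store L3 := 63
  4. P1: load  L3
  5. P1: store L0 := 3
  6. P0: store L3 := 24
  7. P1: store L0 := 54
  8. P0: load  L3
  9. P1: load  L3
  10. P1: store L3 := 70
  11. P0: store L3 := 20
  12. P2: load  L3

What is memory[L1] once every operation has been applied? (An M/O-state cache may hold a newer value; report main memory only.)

  op1 P2: load  L3 → I/I/S on L3; bus BusRd; mem=60
  op2 P1: load  L3 → I/S/S on L3; bus BusRd; mem=60
  op3 P0: store L3 := 63 → M/I/I on L3; bus BusRdX; mem=60
  op4 P1: load  L3 → S/S/I on L3; bus BusRd Flush; mem=63
  op5 P1: store L0 := 3 → I/M/I on L0; bus BusRdX; mem=30
  op6 P0: store L3 := 24 → M/I/I on L3; bus BusRdX; mem=63
  op7 P1: store L0 := 54 → I/M/I on L0; bus (none); mem=30
  op8 P0: load  L3 → M/I/I on L3; bus (none); mem=63
  op9 P1: load  L3 → S/S/I on L3; bus BusRd Flush; mem=24
  op10 P1: store L3 := 70 → I/M/I on L3; bus BusRdX; mem=24
  op11 P0: store L3 := 20 → M/I/I on L3; bus BusRdX Flush; mem=70
  op12 P2: load  L3 → S/I/S on L3; bus BusRd Flush; mem=20

memory[L1] = 80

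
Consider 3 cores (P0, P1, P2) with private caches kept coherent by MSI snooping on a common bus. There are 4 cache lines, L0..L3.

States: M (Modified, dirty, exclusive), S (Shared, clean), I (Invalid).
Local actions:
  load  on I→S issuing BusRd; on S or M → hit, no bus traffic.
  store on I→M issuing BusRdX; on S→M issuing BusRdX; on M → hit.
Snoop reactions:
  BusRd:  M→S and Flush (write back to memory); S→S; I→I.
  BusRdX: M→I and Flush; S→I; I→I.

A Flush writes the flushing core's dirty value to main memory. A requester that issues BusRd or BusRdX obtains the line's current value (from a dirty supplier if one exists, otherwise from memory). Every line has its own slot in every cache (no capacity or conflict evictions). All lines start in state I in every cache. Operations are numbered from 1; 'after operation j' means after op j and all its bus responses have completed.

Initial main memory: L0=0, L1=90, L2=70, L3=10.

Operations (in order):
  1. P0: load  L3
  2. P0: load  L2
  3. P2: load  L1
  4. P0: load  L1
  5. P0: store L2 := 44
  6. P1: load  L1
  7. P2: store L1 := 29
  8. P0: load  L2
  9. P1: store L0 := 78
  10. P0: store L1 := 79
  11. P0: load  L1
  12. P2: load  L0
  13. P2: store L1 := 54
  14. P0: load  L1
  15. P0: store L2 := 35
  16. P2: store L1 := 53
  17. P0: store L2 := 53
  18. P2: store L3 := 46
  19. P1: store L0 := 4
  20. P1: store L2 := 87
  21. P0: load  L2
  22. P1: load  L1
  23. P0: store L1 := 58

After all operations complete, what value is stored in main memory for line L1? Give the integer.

[1] P0: load  L3 | P0:S(10), P1:I, P2:I | bus: BusRd
[2] P0: load  L2 | P0:S(70), P1:I, P2:I | bus: BusRd
[3] P2: load  L1 | P0:I, P1:I, P2:S(90) | bus: BusRd
[4] P0: load  L1 | P0:S(90), P1:I, P2:S(90) | bus: BusRd
[5] P0: store L2 := 44 | P0:M(44), P1:I, P2:I | bus: BusRdX
[6] P1: load  L1 | P0:S(90), P1:S(90), P2:S(90) | bus: BusRd
[7] P2: store L1 := 29 | P0:I, P1:I, P2:M(29) | bus: BusRdX
[8] P0: load  L2 | P0:M(44), P1:I, P2:I | bus: none
[9] P1: store L0 := 78 | P0:I, P1:M(78), P2:I | bus: BusRdX
[10] P0: store L1 := 79 | P0:M(79), P1:I, P2:I | bus: BusRdX,Flush
[11] P0: load  L1 | P0:M(79), P1:I, P2:I | bus: none
[12] P2: load  L0 | P0:I, P1:S(78), P2:S(78) | bus: BusRd,Flush
[13] P2: store L1 := 54 | P0:I, P1:I, P2:M(54) | bus: BusRdX,Flush
[14] P0: load  L1 | P0:S(54), P1:I, P2:S(54) | bus: BusRd,Flush
[15] P0: store L2 := 35 | P0:M(35), P1:I, P2:I | bus: none
[16] P2: store L1 := 53 | P0:I, P1:I, P2:M(53) | bus: BusRdX
[17] P0: store L2 := 53 | P0:M(53), P1:I, P2:I | bus: none
[18] P2: store L3 := 46 | P0:I, P1:I, P2:M(46) | bus: BusRdX
[19] P1: store L0 := 4 | P0:I, P1:M(4), P2:I | bus: BusRdX
[20] P1: store L2 := 87 | P0:I, P1:M(87), P2:I | bus: BusRdX,Flush
[21] P0: load  L2 | P0:S(87), P1:S(87), P2:I | bus: BusRd,Flush
[22] P1: load  L1 | P0:I, P1:S(53), P2:S(53) | bus: BusRd,Flush
[23] P0: store L1 := 58 | P0:M(58), P1:I, P2:I | bus: BusRdX

memory[L1] = 53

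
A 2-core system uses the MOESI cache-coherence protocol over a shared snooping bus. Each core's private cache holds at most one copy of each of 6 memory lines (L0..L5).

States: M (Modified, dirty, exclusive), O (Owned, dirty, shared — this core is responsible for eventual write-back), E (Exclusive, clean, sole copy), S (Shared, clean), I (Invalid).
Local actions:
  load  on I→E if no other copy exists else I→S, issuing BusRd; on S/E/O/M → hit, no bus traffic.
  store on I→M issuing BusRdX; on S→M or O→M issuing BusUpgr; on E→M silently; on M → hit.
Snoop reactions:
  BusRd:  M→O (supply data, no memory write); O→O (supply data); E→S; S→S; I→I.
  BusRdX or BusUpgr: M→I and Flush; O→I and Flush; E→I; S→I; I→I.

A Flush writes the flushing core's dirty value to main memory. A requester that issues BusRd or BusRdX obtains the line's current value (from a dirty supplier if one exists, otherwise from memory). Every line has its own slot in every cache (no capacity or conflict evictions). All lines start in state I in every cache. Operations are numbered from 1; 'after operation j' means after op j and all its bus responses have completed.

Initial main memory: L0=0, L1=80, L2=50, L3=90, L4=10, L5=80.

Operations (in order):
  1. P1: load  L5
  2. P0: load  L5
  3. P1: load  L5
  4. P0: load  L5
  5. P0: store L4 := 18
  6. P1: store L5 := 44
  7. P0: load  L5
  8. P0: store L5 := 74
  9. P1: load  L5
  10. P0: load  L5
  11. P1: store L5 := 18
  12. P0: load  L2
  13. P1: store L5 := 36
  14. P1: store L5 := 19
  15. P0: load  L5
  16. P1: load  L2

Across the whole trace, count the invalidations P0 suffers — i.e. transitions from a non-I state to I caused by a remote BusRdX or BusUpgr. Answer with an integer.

  op1 P1: load  L5 → I/E on L5; bus BusRd; mem=80
  op2 P0: load  L5 → S/S on L5; bus BusRd; mem=80
  op3 P1: load  L5 → S/S on L5; bus (none); mem=80
  op4 P0: load  L5 → S/S on L5; bus (none); mem=80
  op5 P0: store L4 := 18 → M/I on L4; bus BusRdX; mem=10
  op6 P1: store L5 := 44 → I/M on L5; bus BusUpgr; mem=80
  op7 P0: load  L5 → S/O on L5; bus BusRd; mem=80
  op8 P0: store L5 := 74 → M/I on L5; bus BusUpgr Flush; mem=44
  op9 P1: load  L5 → O/S on L5; bus BusRd; mem=44
  op10 P0: load  L5 → O/S on L5; bus (none); mem=44
  op11 P1: store L5 := 18 → I/M on L5; bus BusUpgr Flush; mem=74
  op12 P0: load  L2 → E/I on L2; bus BusRd; mem=50
  op13 P1: store L5 := 36 → I/M on L5; bus (none); mem=74
  op14 P1: store L5 := 19 → I/M on L5; bus (none); mem=74
  op15 P0: load  L5 → S/O on L5; bus BusRd; mem=74
  op16 P1: load  L2 → S/S on L2; bus BusRd; mem=50

invalidations = 2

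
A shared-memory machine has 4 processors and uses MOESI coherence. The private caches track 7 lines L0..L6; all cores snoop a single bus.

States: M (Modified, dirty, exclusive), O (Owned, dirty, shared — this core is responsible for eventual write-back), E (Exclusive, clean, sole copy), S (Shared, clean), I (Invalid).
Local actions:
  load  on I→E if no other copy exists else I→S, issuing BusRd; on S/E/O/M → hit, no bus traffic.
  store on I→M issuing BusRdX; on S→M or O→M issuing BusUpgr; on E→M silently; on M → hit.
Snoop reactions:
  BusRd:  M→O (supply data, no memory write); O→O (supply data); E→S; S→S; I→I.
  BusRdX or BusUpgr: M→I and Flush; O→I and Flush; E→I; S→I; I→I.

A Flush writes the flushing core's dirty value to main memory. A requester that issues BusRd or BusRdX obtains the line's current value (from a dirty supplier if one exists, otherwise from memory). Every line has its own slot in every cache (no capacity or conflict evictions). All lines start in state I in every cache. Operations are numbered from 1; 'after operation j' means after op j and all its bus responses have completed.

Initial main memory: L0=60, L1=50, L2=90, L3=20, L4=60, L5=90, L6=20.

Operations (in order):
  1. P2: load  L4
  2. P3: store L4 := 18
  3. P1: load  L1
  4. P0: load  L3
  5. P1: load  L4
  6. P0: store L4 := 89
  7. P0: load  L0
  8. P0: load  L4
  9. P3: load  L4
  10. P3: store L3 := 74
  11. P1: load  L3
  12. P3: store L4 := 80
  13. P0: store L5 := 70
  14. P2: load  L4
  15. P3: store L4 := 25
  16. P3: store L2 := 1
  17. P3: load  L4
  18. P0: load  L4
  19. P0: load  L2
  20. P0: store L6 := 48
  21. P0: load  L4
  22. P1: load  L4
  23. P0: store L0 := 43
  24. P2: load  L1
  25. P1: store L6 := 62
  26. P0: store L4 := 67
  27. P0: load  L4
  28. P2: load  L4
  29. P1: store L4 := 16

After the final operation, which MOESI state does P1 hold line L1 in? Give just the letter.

state = S

[1] P2: load  L4 | P0:I, P1:I, P2:E(60), P3:I | bus: BusRd
[2] P3: store L4 := 18 | P0:I, P1:I, P2:I, P3:M(18) | bus: BusRdX
[3] P1: load  L1 | P0:I, P1:E(50), P2:I, P3:I | bus: BusRd
[4] P0: load  L3 | P0:E(20), P1:I, P2:I, P3:I | bus: BusRd
[5] P1: load  L4 | P0:I, P1:S(18), P2:I, P3:O(18) | bus: BusRd
[6] P0: store L4 := 89 | P0:M(89), P1:I, P2:I, P3:I | bus: BusRdX,Flush
[7] P0: load  L0 | P0:E(60), P1:I, P2:I, P3:I | bus: BusRd
[8] P0: load  L4 | P0:M(89), P1:I, P2:I, P3:I | bus: none
[9] P3: load  L4 | P0:O(89), P1:I, P2:I, P3:S(89) | bus: BusRd
[10] P3: store L3 := 74 | P0:I, P1:I, P2:I, P3:M(74) | bus: BusRdX
[11] P1: load  L3 | P0:I, P1:S(74), P2:I, P3:O(74) | bus: BusRd
[12] P3: store L4 := 80 | P0:I, P1:I, P2:I, P3:M(80) | bus: BusUpgr,Flush
[13] P0: store L5 := 70 | P0:M(70), P1:I, P2:I, P3:I | bus: BusRdX
[14] P2: load  L4 | P0:I, P1:I, P2:S(80), P3:O(80) | bus: BusRd
[15] P3: store L4 := 25 | P0:I, P1:I, P2:I, P3:M(25) | bus: BusUpgr
[16] P3: store L2 := 1 | P0:I, P1:I, P2:I, P3:M(1) | bus: BusRdX
[17] P3: load  L4 | P0:I, P1:I, P2:I, P3:M(25) | bus: none
[18] P0: load  L4 | P0:S(25), P1:I, P2:I, P3:O(25) | bus: BusRd
[19] P0: load  L2 | P0:S(1), P1:I, P2:I, P3:O(1) | bus: BusRd
[20] P0: store L6 := 48 | P0:M(48), P1:I, P2:I, P3:I | bus: BusRdX
[21] P0: load  L4 | P0:S(25), P1:I, P2:I, P3:O(25) | bus: none
[22] P1: load  L4 | P0:S(25), P1:S(25), P2:I, P3:O(25) | bus: BusRd
[23] P0: store L0 := 43 | P0:M(43), P1:I, P2:I, P3:I | bus: none
[24] P2: load  L1 | P0:I, P1:S(50), P2:S(50), P3:I | bus: BusRd
[25] P1: store L6 := 62 | P0:I, P1:M(62), P2:I, P3:I | bus: BusRdX,Flush
[26] P0: store L4 := 67 | P0:M(67), P1:I, P2:I, P3:I | bus: BusUpgr,Flush
[27] P0: load  L4 | P0:M(67), P1:I, P2:I, P3:I | bus: none
[28] P2: load  L4 | P0:O(67), P1:I, P2:S(67), P3:I | bus: BusRd
[29] P1: store L4 := 16 | P0:I, P1:M(16), P2:I, P3:I | bus: BusRdX,Flush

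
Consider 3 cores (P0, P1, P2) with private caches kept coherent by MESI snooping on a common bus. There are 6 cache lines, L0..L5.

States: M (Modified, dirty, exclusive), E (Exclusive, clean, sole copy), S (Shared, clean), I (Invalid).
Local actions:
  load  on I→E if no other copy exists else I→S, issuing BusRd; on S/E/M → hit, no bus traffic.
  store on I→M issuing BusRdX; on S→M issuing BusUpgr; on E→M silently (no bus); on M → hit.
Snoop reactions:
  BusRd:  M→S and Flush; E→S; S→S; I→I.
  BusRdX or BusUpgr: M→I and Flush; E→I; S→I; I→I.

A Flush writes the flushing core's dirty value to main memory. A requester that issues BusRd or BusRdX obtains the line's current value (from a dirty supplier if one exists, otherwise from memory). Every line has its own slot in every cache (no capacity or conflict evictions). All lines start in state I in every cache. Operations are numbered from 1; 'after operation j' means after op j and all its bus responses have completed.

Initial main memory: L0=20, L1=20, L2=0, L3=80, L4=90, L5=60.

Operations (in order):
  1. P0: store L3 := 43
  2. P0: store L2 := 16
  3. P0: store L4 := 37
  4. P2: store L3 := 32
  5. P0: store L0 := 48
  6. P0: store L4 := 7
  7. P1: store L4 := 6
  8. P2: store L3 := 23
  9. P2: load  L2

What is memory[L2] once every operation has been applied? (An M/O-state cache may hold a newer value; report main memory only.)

memory[L2] = 16

[1] P0: store L3 := 43 | P0:M(43), P1:I, P2:I | bus: BusRdX
[2] P0: store L2 := 16 | P0:M(16), P1:I, P2:I | bus: BusRdX
[3] P0: store L4 := 37 | P0:M(37), P1:I, P2:I | bus: BusRdX
[4] P2: store L3 := 32 | P0:I, P1:I, P2:M(32) | bus: BusRdX,Flush
[5] P0: store L0 := 48 | P0:M(48), P1:I, P2:I | bus: BusRdX
[6] P0: store L4 := 7 | P0:M(7), P1:I, P2:I | bus: none
[7] P1: store L4 := 6 | P0:I, P1:M(6), P2:I | bus: BusRdX,Flush
[8] P2: store L3 := 23 | P0:I, P1:I, P2:M(23) | bus: none
[9] P2: load  L2 | P0:S(16), P1:I, P2:S(16) | bus: BusRd,Flush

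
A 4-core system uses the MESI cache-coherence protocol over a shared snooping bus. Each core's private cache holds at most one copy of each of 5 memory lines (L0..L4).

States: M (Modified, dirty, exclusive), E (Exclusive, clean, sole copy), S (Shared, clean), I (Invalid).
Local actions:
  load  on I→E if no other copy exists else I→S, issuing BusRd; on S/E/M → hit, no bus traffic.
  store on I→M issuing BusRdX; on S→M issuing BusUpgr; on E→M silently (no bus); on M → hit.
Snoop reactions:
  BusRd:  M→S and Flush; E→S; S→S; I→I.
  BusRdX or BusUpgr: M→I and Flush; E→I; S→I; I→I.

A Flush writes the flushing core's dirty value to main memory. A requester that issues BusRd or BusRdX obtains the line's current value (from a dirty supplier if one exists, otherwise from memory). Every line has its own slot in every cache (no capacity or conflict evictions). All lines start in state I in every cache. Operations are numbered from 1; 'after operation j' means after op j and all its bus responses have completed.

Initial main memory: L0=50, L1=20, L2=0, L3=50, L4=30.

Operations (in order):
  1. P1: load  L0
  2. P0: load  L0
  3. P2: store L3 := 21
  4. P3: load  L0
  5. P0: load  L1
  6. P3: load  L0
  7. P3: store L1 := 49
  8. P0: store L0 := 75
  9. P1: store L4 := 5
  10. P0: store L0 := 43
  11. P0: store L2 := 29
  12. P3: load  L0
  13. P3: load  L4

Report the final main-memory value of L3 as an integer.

step 1: P1: load  L0  ⟶  IEII  (L0)  txn=BusRd  M[L0]=50
step 2: P0: load  L0  ⟶  SSII  (L0)  txn=BusRd  M[L0]=50
step 3: P2: store L3 := 21  ⟶  IIMI  (L3)  txn=BusRdX  M[L3]=50
step 4: P3: load  L0  ⟶  SSIS  (L0)  txn=BusRd  M[L0]=50
step 5: P0: load  L1  ⟶  EIII  (L1)  txn=BusRd  M[L1]=20
step 6: P3: load  L0  ⟶  SSIS  (L0)  txn=∅  M[L0]=50
step 7: P3: store L1 := 49  ⟶  IIIM  (L1)  txn=BusRdX  M[L1]=20
step 8: P0: store L0 := 75  ⟶  MIII  (L0)  txn=BusUpgr  M[L0]=50
step 9: P1: store L4 := 5  ⟶  IMII  (L4)  txn=BusRdX  M[L4]=30
step 10: P0: store L0 := 43  ⟶  MIII  (L0)  txn=∅  M[L0]=50
step 11: P0: store L2 := 29  ⟶  MIII  (L2)  txn=BusRdX  M[L2]=0
step 12: P3: load  L0  ⟶  SIIS  (L0)  txn=BusRd+Flush  M[L0]=43
step 13: P3: load  L4  ⟶  ISIS  (L4)  txn=BusRd+Flush  M[L4]=5

memory[L3] = 50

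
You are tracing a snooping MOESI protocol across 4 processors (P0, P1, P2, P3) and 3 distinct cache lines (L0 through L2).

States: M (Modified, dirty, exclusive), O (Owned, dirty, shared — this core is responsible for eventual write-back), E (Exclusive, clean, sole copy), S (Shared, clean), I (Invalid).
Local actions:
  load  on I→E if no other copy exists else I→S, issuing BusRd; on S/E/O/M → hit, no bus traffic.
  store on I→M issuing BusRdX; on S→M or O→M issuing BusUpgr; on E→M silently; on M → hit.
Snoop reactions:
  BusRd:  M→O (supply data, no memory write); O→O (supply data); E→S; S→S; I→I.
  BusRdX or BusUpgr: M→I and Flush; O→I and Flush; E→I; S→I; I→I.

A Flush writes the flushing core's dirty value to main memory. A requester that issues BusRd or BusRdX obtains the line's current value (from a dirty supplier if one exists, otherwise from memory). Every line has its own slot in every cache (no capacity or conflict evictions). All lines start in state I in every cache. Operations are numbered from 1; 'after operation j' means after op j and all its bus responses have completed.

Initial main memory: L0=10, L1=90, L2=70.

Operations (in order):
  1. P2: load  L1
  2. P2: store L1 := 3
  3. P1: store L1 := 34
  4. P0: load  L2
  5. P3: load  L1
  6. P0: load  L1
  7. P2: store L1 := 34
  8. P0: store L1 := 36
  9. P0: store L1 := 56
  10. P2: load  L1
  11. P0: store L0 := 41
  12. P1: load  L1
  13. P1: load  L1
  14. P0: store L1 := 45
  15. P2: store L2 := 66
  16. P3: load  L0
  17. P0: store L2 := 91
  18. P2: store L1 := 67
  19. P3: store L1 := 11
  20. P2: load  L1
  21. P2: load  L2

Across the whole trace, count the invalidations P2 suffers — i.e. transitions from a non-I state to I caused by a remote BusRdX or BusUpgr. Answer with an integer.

step 1: P2: load  L1  ⟶  IIEI  (L1)  txn=BusRd  M[L1]=90
step 2: P2: store L1 := 3  ⟶  IIMI  (L1)  txn=∅  M[L1]=90
step 3: P1: store L1 := 34  ⟶  IMII  (L1)  txn=BusRdX+Flush  M[L1]=3
step 4: P0: load  L2  ⟶  EIII  (L2)  txn=BusRd  M[L2]=70
step 5: P3: load  L1  ⟶  IOIS  (L1)  txn=BusRd  M[L1]=3
step 6: P0: load  L1  ⟶  SOIS  (L1)  txn=BusRd  M[L1]=3
step 7: P2: store L1 := 34  ⟶  IIMI  (L1)  txn=BusRdX+Flush  M[L1]=34
step 8: P0: store L1 := 36  ⟶  MIII  (L1)  txn=BusRdX+Flush  M[L1]=34
step 9: P0: store L1 := 56  ⟶  MIII  (L1)  txn=∅  M[L1]=34
step 10: P2: load  L1  ⟶  OISI  (L1)  txn=BusRd  M[L1]=34
step 11: P0: store L0 := 41  ⟶  MIII  (L0)  txn=BusRdX  M[L0]=10
step 12: P1: load  L1  ⟶  OSSI  (L1)  txn=BusRd  M[L1]=34
step 13: P1: load  L1  ⟶  OSSI  (L1)  txn=∅  M[L1]=34
step 14: P0: store L1 := 45  ⟶  MIII  (L1)  txn=BusUpgr  M[L1]=34
step 15: P2: store L2 := 66  ⟶  IIMI  (L2)  txn=BusRdX  M[L2]=70
step 16: P3: load  L0  ⟶  OIIS  (L0)  txn=BusRd  M[L0]=10
step 17: P0: store L2 := 91  ⟶  MIII  (L2)  txn=BusRdX+Flush  M[L2]=66
step 18: P2: store L1 := 67  ⟶  IIMI  (L1)  txn=BusRdX+Flush  M[L1]=45
step 19: P3: store L1 := 11  ⟶  IIIM  (L1)  txn=BusRdX+Flush  M[L1]=67
step 20: P2: load  L1  ⟶  IISO  (L1)  txn=BusRd  M[L1]=67
step 21: P2: load  L2  ⟶  OISI  (L2)  txn=BusRd  M[L2]=66

invalidations = 5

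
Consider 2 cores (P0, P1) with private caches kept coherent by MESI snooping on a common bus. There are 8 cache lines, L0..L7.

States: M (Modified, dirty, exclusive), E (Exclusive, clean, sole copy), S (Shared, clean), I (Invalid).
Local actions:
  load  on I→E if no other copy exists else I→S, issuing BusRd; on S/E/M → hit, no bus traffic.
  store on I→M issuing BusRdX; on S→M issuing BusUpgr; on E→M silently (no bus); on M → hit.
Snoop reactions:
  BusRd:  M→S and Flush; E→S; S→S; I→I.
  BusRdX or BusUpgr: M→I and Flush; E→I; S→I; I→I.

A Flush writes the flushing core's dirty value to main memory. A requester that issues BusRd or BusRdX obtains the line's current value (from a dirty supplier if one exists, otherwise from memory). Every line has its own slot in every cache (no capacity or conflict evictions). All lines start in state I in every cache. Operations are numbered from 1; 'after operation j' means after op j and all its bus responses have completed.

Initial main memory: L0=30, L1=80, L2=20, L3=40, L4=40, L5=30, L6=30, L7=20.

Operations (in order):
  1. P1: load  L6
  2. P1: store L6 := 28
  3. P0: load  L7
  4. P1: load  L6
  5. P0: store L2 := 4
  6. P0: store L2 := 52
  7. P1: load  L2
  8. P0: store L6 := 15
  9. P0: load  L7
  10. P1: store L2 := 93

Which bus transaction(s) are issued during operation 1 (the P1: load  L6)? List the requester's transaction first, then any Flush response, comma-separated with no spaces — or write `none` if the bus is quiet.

1. P1: load  L6  bus=[BusRd]  L6: P0=I P1=E  mem[L6]=30
2. P1: store L6 := 28  bus=[-]  L6: P0=I P1=M  mem[L6]=30
3. P0: load  L7  bus=[BusRd]  L7: P0=E P1=I  mem[L7]=20
4. P1: load  L6  bus=[-]  L6: P0=I P1=M  mem[L6]=30
5. P0: store L2 := 4  bus=[BusRdX]  L2: P0=M P1=I  mem[L2]=20
6. P0: store L2 := 52  bus=[-]  L2: P0=M P1=I  mem[L2]=20
7. P1: load  L2  bus=[BusRd,Flush]  L2: P0=S P1=S  mem[L2]=52
8. P0: store L6 := 15  bus=[BusRdX,Flush]  L6: P0=M P1=I  mem[L6]=28
9. P0: load  L7  bus=[-]  L7: P0=E P1=I  mem[L7]=20
10. P1: store L2 := 93  bus=[BusUpgr]  L2: P0=I P1=M  mem[L2]=52

bus = BusRd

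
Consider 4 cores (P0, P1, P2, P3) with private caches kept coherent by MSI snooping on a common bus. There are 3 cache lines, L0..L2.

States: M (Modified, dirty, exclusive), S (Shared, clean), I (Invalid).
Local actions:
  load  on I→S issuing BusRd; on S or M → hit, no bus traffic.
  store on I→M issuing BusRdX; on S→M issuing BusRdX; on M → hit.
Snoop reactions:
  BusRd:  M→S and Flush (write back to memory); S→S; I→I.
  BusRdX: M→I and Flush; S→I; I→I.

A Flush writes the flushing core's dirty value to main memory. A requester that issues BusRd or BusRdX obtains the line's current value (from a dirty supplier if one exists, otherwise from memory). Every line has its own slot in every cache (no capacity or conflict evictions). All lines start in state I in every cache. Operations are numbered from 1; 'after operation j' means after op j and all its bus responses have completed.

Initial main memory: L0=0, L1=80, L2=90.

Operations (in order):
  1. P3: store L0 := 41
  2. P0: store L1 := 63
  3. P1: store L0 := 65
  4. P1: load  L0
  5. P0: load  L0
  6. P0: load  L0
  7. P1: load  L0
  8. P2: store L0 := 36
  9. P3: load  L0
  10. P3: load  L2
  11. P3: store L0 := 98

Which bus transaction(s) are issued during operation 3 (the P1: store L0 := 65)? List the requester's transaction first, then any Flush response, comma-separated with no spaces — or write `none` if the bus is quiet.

bus = BusRdX,Flush

1. P3: store L0 := 41  bus=[BusRdX]  L0: P0=I P1=I P2=I P3=M  mem[L0]=0
2. P0: store L1 := 63  bus=[BusRdX]  L1: P0=M P1=I P2=I P3=I  mem[L1]=80
3. P1: store L0 := 65  bus=[BusRdX,Flush]  L0: P0=I P1=M P2=I P3=I  mem[L0]=41
4. P1: load  L0  bus=[-]  L0: P0=I P1=M P2=I P3=I  mem[L0]=41
5. P0: load  L0  bus=[BusRd,Flush]  L0: P0=S P1=S P2=I P3=I  mem[L0]=65
6. P0: load  L0  bus=[-]  L0: P0=S P1=S P2=I P3=I  mem[L0]=65
7. P1: load  L0  bus=[-]  L0: P0=S P1=S P2=I P3=I  mem[L0]=65
8. P2: store L0 := 36  bus=[BusRdX]  L0: P0=I P1=I P2=M P3=I  mem[L0]=65
9. P3: load  L0  bus=[BusRd,Flush]  L0: P0=I P1=I P2=S P3=S  mem[L0]=36
10. P3: load  L2  bus=[BusRd]  L2: P0=I P1=I P2=I P3=S  mem[L2]=90
11. P3: store L0 := 98  bus=[BusRdX]  L0: P0=I P1=I P2=I P3=M  mem[L0]=36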